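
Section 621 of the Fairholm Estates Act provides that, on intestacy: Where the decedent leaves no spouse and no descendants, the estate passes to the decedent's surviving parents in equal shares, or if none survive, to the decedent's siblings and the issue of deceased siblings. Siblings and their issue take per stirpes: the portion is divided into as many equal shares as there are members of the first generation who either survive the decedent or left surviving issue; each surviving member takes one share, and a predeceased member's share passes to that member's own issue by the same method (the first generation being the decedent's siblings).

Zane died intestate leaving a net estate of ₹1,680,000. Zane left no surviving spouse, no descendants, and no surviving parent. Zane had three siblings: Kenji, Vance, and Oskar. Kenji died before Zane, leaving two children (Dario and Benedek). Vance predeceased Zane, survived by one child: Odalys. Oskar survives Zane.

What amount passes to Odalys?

Odalys receives ₹560,000.

The entire ₹1,680,000 passes to the siblings and their issue.
That amount (₹1,680,000) is divided into 3 shares of ₹560,000: Oskar takes ₹560,000; Kenji's ₹560,000 share passes to Kenji's issue; Vance's ₹560,000 share passes to Vance's issue.
Kenji's share (₹560,000) is divided into 2 shares of ₹280,000: Dario and Benedek each take ₹280,000.
Vance's share (₹560,000) passes entirely to Odalys.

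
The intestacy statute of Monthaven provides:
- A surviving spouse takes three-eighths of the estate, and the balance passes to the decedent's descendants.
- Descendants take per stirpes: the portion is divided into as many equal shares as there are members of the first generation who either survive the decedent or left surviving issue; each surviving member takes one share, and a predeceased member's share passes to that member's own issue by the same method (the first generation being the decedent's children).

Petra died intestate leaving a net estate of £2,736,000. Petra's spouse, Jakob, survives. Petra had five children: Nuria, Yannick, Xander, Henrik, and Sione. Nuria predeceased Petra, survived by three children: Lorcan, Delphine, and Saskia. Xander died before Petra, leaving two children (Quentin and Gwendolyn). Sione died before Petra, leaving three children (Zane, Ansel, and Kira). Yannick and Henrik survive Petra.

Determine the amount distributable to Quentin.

Jakob takes three-eighths of £2,736,000 = £1,026,000. The remaining £1,710,000 passes to the descendants.
The descendants' portion (£1,710,000) is divided into 5 shares of £342,000: Yannick and Henrik each take £342,000; Nuria's £342,000 share passes to Nuria's issue; Xander's £342,000 share passes to Xander's issue; Sione's £342,000 share passes to Sione's issue.
Nuria's share (£342,000) is divided into 3 shares of £114,000: Lorcan, Delphine, and Saskia each take £114,000.
Xander's share (£342,000) is divided into 2 shares of £171,000: Quentin and Gwendolyn each take £171,000.
Sione's share (£342,000) is divided into 3 shares of £114,000: Zane, Ansel, and Kira each take £114,000.

Quentin receives £171,000.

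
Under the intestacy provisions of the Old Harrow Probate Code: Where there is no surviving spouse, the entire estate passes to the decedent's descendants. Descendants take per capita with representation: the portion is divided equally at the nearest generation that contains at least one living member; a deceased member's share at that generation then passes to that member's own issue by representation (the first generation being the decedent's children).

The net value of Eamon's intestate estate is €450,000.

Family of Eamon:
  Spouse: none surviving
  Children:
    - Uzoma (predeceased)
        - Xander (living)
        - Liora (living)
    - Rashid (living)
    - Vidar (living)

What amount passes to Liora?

Liora receives €75,000.

The entire €450,000 passes to the descendants.
That amount (€450,000) is divided into 3 shares of €150,000: Rashid and Vidar each take €150,000; Uzoma's €150,000 share passes to Uzoma's issue.
Uzoma's share (€150,000) is divided into 2 shares of €75,000: Xander and Liora each take €75,000.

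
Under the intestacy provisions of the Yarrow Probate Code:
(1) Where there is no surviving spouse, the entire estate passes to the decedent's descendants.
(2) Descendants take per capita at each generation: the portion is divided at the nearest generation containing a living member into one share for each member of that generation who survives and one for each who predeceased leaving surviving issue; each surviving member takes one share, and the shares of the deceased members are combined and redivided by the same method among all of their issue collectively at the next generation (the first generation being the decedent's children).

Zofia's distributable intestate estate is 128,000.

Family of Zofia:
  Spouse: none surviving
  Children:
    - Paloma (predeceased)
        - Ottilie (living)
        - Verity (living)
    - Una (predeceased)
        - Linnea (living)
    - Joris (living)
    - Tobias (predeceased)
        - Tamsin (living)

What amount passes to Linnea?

The entire 128,000 passes to the descendants.
That amount (128,000) is divided at the children's generation into 4 shares of 32,000. Joris takes 32,000. The 3 shares of the deceased (Paloma, Una, and Tobias) are combined into a pool of 96,000.
That pool (96,000) is divided at the grandchildren's generation equally among Ottilie, Verity, Linnea, and Tamsin: 24,000 each.

Linnea receives 24,000.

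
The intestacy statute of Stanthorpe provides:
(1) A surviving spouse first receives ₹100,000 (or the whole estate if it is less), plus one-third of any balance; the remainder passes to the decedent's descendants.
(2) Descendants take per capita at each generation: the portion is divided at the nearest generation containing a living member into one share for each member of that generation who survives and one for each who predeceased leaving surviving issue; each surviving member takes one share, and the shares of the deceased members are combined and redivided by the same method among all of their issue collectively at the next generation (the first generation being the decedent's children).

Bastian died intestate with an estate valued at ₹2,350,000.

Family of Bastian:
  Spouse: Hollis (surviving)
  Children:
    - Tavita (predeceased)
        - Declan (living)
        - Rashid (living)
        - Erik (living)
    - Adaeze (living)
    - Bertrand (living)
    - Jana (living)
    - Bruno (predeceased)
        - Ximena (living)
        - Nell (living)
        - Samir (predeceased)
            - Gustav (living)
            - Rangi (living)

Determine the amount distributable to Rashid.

Hollis first takes ₹100,000, leaving a balance of ₹2,250,000. Hollis then takes one-third of the balance (₹750,000), for a total of ₹850,000. The remaining ₹1,500,000 passes to the descendants.
The descendants' portion (₹1,500,000) is divided at the children's generation into 5 shares of ₹300,000. Adaeze, Bertrand, and Jana each take ₹300,000. The 2 shares of the deceased (Tavita and Bruno) are combined into a pool of ₹600,000.
That pool (₹600,000) is divided at the grandchildren's generation into 6 shares of ₹100,000. Declan, Rashid, Erik, Ximena, and Nell each take ₹100,000. The remaining share for the deceased Samir (₹100,000) is carried to the next generation.
That pool (₹100,000) is divided at the great-grandchildren's generation equally among Gustav and Rangi: ₹50,000 each.

Rashid receives ₹100,000.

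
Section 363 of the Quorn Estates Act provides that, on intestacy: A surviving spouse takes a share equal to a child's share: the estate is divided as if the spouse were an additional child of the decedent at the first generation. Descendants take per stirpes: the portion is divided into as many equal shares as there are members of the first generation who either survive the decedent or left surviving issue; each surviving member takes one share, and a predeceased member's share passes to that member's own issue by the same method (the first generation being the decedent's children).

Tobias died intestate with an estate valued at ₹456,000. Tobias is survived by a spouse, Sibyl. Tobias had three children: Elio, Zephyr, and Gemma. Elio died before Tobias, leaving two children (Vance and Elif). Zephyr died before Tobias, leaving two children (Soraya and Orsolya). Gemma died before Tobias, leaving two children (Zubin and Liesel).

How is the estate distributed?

Sibyl: ₹114,000; Vance: ₹57,000; Elif: ₹57,000; Soraya: ₹57,000; Orsolya: ₹57,000; Zubin: ₹57,000; Liesel: ₹57,000

The spouse counts as an additional share at the children's level, so there are 4 primary shares of ₹114,000. Sibyl takes one such share (₹114,000).
The children's combined portion (₹342,000) is divided into 3 shares of ₹114,000: Elio's ₹114,000 share passes to Elio's issue; Zephyr's ₹114,000 share passes to Zephyr's issue; Gemma's ₹114,000 share passes to Gemma's issue.
Elio's share (₹114,000) is divided into 2 shares of ₹57,000: Vance and Elif each take ₹57,000.
Zephyr's share (₹114,000) is divided into 2 shares of ₹57,000: Soraya and Orsolya each take ₹57,000.
Gemma's share (₹114,000) is divided into 2 shares of ₹57,000: Zubin and Liesel each take ₹57,000.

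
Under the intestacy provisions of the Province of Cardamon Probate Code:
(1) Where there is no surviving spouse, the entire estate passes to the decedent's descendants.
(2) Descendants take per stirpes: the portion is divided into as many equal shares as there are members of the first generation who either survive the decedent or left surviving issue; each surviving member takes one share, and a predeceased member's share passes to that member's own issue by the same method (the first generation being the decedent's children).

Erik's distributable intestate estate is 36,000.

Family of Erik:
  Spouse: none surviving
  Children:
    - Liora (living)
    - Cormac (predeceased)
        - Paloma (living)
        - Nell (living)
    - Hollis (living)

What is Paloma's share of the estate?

Paloma receives 6,000.

The entire 36,000 passes to the descendants.
That amount (36,000) is divided into 3 shares of 12,000: Liora and Hollis each take 12,000; Cormac's 12,000 share passes to Cormac's issue.
Cormac's share (12,000) is divided into 2 shares of 6,000: Paloma and Nell each take 6,000.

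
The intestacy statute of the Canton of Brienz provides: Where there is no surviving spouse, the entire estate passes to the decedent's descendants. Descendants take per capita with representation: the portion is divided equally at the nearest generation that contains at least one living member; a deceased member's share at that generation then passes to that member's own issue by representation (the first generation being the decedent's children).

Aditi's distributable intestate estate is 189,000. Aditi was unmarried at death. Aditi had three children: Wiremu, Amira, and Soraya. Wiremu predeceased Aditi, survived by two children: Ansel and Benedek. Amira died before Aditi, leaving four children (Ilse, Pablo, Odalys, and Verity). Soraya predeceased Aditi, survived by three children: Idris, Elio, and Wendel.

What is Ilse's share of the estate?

The entire 189,000 passes to the descendants.
No child survives, so the initial division is made at the grandchildren's generation.
That amount (189,000) is divided into 9 shares of 21,000: Ansel, Benedek, Ilse, Pablo, Odalys, Verity, Idris, Elio, and Wendel each take 21,000.

Ilse receives 21,000.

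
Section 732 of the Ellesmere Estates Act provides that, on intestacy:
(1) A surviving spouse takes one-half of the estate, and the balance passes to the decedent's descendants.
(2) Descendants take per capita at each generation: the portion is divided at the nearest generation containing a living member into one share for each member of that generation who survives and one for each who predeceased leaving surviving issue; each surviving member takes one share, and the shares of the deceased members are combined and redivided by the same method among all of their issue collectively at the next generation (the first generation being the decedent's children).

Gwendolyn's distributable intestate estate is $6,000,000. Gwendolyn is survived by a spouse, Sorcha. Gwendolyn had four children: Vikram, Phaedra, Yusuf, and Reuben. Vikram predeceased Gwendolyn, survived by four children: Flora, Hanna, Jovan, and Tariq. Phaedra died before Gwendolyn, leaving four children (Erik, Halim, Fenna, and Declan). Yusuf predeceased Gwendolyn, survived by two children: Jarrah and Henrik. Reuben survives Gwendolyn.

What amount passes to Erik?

Sorcha takes one-half of $6,000,000 = $3,000,000. The remaining $3,000,000 passes to the descendants.
The descendants' portion ($3,000,000) is divided at the children's generation into 4 shares of $750,000. Reuben takes $750,000. The 3 shares of the deceased (Vikram, Phaedra, and Yusuf) are combined into a pool of $2,250,000.
That pool ($2,250,000) is divided at the grandchildren's generation equally among Flora, Hanna, Jovan, Tariq, Erik, Halim, Fenna, Declan, Jarrah, and Henrik: $225,000 each.

Erik receives $225,000.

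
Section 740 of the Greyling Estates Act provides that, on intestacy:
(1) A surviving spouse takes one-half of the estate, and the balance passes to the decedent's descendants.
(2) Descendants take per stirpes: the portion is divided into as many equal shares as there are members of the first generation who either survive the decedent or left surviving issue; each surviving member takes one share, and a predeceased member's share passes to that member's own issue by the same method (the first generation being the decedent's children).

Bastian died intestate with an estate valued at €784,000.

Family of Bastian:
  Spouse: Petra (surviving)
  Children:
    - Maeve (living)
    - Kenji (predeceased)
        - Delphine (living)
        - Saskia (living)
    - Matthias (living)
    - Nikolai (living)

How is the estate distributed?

Petra takes one-half of €784,000 = €392,000. The remaining €392,000 passes to the descendants.
The descendants' portion (€392,000) is divided into 4 shares of €98,000: Maeve, Matthias, and Nikolai each take €98,000; Kenji's €98,000 share passes to Kenji's issue.
Kenji's share (€98,000) is divided into 2 shares of €49,000: Delphine and Saskia each take €49,000.

Petra: €392,000; Maeve: €98,000; Delphine: €49,000; Saskia: €49,000; Matthias: €98,000; Nikolai: €98,000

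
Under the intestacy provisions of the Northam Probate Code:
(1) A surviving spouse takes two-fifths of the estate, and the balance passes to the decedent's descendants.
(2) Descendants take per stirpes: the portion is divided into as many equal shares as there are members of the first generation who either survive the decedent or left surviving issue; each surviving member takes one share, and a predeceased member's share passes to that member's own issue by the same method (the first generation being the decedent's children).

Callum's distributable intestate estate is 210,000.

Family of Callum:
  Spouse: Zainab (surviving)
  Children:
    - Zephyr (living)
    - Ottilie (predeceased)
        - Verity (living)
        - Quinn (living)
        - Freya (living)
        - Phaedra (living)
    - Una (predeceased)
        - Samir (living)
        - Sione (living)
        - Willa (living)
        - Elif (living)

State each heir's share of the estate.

Zainab takes two-fifths of 210,000 = 84,000. The remaining 126,000 passes to the descendants.
The descendants' portion (126,000) is divided into 3 shares of 42,000: Zephyr takes 42,000; Ottilie's 42,000 share passes to Ottilie's issue; Una's 42,000 share passes to Una's issue.
Ottilie's share (42,000) is divided into 4 shares of 10,500: Verity, Quinn, Freya, and Phaedra each take 10,500.
Una's share (42,000) is divided into 4 shares of 10,500: Samir, Sione, Willa, and Elif each take 10,500.

Zainab: 84,000; Zephyr: 42,000; Verity: 10,500; Quinn: 10,500; Freya: 10,500; Phaedra: 10,500; Samir: 10,500; Sione: 10,500; Willa: 10,500; Elif: 10,500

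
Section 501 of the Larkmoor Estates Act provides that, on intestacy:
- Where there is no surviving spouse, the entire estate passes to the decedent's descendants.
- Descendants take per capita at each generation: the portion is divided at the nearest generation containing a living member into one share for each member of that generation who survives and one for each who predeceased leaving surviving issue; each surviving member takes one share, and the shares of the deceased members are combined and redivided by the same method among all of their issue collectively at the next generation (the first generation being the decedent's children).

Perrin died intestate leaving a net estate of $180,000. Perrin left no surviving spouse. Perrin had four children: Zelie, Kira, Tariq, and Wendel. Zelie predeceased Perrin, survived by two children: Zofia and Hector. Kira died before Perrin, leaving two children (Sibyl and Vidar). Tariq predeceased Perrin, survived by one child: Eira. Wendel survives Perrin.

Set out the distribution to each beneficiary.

The entire $180,000 passes to the descendants.
That amount ($180,000) is divided at the children's generation into 4 shares of $45,000. Wendel takes $45,000. The 3 shares of the deceased (Zelie, Kira, and Tariq) are combined into a pool of $135,000.
That pool ($135,000) is divided at the grandchildren's generation equally among Zofia, Hector, Sibyl, Vidar, and Eira: $27,000 each.

Zofia: $27,000; Hector: $27,000; Sibyl: $27,000; Vidar: $27,000; Eira: $27,000; Wendel: $45,000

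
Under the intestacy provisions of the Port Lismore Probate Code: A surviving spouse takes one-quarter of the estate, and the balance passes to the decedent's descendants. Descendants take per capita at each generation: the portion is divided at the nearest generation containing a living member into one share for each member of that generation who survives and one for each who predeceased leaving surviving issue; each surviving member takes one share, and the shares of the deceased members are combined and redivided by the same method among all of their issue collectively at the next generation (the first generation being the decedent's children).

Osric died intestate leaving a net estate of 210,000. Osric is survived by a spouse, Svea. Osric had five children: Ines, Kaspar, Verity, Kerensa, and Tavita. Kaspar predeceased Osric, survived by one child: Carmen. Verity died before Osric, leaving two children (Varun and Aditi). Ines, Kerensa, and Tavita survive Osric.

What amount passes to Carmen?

Svea takes one-quarter of 210,000 = 52,500. The remaining 157,500 passes to the descendants.
The descendants' portion (157,500) is divided at the children's generation into 5 shares of 31,500. Ines, Kerensa, and Tavita each take 31,500. The 2 shares of the deceased (Kaspar and Verity) are combined into a pool of 63,000.
That pool (63,000) is divided at the grandchildren's generation equally among Carmen, Varun, and Aditi: 21,000 each.

Carmen receives 21,000.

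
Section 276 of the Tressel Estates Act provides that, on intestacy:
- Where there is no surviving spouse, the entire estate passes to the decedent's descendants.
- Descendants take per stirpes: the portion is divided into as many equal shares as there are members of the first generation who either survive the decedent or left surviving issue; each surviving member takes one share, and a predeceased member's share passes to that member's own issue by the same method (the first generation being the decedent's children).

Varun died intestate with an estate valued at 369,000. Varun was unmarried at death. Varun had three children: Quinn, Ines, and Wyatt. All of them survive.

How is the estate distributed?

Quinn: 123,000; Ines: 123,000; Wyatt: 123,000

The entire 369,000 passes to the descendants.
That amount (369,000) is divided into 3 shares of 123,000: Quinn, Ines, and Wyatt each take 123,000.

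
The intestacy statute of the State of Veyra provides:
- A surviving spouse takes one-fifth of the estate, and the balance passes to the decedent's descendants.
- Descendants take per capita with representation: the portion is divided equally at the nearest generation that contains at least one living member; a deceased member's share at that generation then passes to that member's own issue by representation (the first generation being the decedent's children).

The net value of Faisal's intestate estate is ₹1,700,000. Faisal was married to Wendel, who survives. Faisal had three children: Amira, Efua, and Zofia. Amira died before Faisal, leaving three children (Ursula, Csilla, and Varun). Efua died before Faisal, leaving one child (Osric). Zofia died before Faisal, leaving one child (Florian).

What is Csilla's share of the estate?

Csilla receives ₹272,000.

Wendel takes one-fifth of ₹1,700,000 = ₹340,000. The remaining ₹1,360,000 passes to the descendants.
No child survives, so the initial division is made at the grandchildren's generation.
The descendants' portion (₹1,360,000) is divided into 5 shares of ₹272,000: Ursula, Csilla, Varun, Osric, and Florian each take ₹272,000.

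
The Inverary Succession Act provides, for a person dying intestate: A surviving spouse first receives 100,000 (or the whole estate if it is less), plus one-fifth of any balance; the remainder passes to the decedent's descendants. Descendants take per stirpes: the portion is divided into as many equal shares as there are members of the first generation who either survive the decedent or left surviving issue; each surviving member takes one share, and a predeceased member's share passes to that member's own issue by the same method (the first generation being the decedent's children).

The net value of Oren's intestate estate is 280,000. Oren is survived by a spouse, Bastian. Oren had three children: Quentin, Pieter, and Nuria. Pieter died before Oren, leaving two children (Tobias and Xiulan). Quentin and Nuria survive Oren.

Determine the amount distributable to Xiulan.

Xiulan receives 24,000.

Bastian first takes 100,000, leaving a balance of 180,000. Bastian then takes one-fifth of the balance (36,000), for a total of 136,000. The remaining 144,000 passes to the descendants.
The descendants' portion (144,000) is divided into 3 shares of 48,000: Quentin and Nuria each take 48,000; Pieter's 48,000 share passes to Pieter's issue.
Pieter's share (48,000) is divided into 2 shares of 24,000: Tobias and Xiulan each take 24,000.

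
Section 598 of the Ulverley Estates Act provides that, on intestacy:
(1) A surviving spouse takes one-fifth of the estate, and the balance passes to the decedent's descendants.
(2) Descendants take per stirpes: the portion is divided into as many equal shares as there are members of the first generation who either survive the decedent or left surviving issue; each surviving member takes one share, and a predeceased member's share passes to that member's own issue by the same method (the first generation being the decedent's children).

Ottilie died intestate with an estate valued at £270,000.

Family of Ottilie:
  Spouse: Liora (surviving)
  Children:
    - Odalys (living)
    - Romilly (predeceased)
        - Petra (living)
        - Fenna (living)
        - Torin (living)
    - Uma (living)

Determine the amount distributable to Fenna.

Liora takes one-fifth of £270,000 = £54,000. The remaining £216,000 passes to the descendants.
The descendants' portion (£216,000) is divided into 3 shares of £72,000: Odalys and Uma each take £72,000; Romilly's £72,000 share passes to Romilly's issue.
Romilly's share (£72,000) is divided into 3 shares of £24,000: Petra, Fenna, and Torin each take £24,000.

Fenna receives £24,000.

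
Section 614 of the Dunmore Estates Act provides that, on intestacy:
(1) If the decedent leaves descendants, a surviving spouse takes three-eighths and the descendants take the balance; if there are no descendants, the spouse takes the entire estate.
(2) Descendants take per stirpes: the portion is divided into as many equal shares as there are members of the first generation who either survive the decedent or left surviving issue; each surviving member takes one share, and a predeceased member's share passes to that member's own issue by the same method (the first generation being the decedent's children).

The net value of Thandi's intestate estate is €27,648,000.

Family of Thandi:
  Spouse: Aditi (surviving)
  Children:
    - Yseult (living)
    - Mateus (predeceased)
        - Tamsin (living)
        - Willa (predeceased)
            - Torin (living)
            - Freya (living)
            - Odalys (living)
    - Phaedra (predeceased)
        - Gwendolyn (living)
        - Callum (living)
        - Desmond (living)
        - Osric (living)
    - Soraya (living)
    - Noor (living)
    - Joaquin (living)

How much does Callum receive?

Callum receives €720,000.

Aditi takes three-eighths of €27,648,000 = €10,368,000. The remaining €17,280,000 passes to the descendants.
The descendants' portion (€17,280,000) is divided into 6 shares of €2,880,000: Yseult, Soraya, Noor, and Joaquin each take €2,880,000; Mateus's €2,880,000 share passes to Mateus's issue; Phaedra's €2,880,000 share passes to Phaedra's issue.
Mateus's share (€2,880,000) is divided into 2 shares of €1,440,000: Tamsin takes €1,440,000; Willa's €1,440,000 share passes to Willa's issue.
Willa's share (€1,440,000) is divided into 3 shares of €480,000: Torin, Freya, and Odalys each take €480,000.
Phaedra's share (€2,880,000) is divided into 4 shares of €720,000: Gwendolyn, Callum, Desmond, and Osric each take €720,000.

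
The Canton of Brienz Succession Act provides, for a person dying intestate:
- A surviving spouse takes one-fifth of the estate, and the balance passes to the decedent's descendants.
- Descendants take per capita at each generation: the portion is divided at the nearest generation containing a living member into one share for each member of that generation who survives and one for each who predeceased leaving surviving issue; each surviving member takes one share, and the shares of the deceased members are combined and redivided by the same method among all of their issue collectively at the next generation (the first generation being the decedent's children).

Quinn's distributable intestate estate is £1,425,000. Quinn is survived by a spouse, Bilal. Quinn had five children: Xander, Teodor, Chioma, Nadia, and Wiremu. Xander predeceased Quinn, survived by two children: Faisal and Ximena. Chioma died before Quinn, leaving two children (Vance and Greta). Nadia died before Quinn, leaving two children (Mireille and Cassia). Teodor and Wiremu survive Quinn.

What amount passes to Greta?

Bilal takes one-fifth of £1,425,000 = £285,000. The remaining £1,140,000 passes to the descendants.
The descendants' portion (£1,140,000) is divided at the children's generation into 5 shares of £228,000. Teodor and Wiremu each take £228,000. The 3 shares of the deceased (Xander, Chioma, and Nadia) are combined into a pool of £684,000.
That pool (£684,000) is divided at the grandchildren's generation equally among Faisal, Ximena, Vance, Greta, Mireille, and Cassia: £114,000 each.

Greta receives £114,000.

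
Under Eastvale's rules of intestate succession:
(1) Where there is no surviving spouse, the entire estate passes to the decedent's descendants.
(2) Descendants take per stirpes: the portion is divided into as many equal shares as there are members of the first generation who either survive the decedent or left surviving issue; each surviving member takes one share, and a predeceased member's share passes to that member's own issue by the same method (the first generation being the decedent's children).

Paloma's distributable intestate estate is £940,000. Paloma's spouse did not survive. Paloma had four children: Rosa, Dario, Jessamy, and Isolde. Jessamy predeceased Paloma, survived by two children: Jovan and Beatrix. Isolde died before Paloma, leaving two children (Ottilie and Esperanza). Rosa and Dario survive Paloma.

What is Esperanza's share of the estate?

Esperanza receives £117,500.

The entire £940,000 passes to the descendants.
That amount (£940,000) is divided into 4 shares of £235,000: Rosa and Dario each take £235,000; Jessamy's £235,000 share passes to Jessamy's issue; Isolde's £235,000 share passes to Isolde's issue.
Jessamy's share (£235,000) is divided into 2 shares of £117,500: Jovan and Beatrix each take £117,500.
Isolde's share (£235,000) is divided into 2 shares of £117,500: Ottilie and Esperanza each take £117,500.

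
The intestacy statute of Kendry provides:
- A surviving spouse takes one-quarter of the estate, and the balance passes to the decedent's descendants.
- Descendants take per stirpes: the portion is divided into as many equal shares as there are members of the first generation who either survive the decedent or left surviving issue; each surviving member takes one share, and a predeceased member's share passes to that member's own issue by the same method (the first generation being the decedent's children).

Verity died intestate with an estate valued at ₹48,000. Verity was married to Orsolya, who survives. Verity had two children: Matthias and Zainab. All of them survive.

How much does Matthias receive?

Orsolya takes one-quarter of ₹48,000 = ₹12,000. The remaining ₹36,000 passes to the descendants.
The descendants' portion (₹36,000) is divided into 2 shares of ₹18,000: Matthias and Zainab each take ₹18,000.

Matthias receives ₹18,000.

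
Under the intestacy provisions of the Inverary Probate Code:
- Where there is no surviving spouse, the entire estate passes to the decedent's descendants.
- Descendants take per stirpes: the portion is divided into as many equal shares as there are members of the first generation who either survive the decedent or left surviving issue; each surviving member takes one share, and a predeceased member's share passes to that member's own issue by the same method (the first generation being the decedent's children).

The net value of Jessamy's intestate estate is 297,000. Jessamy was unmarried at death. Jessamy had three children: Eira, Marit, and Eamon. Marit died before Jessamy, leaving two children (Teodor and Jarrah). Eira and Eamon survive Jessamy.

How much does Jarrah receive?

The entire 297,000 passes to the descendants.
That amount (297,000) is divided into 3 shares of 99,000: Eira and Eamon each take 99,000; Marit's 99,000 share passes to Marit's issue.
Marit's share (99,000) is divided into 2 shares of 49,500: Teodor and Jarrah each take 49,500.

Jarrah receives 49,500.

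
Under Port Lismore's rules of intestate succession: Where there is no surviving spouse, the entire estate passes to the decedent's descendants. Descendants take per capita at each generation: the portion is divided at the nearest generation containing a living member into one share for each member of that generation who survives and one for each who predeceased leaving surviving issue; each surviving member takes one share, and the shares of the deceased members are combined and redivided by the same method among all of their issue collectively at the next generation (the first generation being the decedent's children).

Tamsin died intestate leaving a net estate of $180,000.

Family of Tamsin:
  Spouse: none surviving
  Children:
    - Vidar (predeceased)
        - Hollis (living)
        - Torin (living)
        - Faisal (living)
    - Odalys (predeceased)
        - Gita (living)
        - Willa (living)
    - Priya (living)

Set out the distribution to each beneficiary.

The entire $180,000 passes to the descendants.
That amount ($180,000) is divided at the children's generation into 3 shares of $60,000. Priya takes $60,000. The 2 shares of the deceased (Vidar and Odalys) are combined into a pool of $120,000.
That pool ($120,000) is divided at the grandchildren's generation equally among Hollis, Torin, Faisal, Gita, and Willa: $24,000 each.

Hollis: $24,000; Torin: $24,000; Faisal: $24,000; Gita: $24,000; Willa: $24,000; Priya: $60,000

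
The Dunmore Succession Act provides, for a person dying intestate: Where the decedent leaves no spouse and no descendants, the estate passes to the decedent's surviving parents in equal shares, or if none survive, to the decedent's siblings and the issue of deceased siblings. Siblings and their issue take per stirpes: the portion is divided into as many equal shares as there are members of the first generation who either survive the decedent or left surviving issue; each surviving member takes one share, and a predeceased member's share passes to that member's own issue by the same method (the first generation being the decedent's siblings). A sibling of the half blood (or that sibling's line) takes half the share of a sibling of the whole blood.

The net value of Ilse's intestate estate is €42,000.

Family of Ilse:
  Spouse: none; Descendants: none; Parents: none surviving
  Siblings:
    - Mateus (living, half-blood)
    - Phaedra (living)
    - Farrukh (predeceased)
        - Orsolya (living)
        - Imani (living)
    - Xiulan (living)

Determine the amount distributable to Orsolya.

Orsolya receives €6,000.

The entire €42,000 passes to the siblings and their issue.
Counting each half-blood sibling's line as half a unit, there are 7/2 units in €42,000, so one unit is €12,000. Whole-blood lines (Phaedra, Farrukh, and Xiulan) take €12,000 each; half-blood lines (Mateus) take €6,000 each.
Farrukh's share (€12,000) is divided into 2 shares of €6,000: Orsolya and Imani each take €6,000.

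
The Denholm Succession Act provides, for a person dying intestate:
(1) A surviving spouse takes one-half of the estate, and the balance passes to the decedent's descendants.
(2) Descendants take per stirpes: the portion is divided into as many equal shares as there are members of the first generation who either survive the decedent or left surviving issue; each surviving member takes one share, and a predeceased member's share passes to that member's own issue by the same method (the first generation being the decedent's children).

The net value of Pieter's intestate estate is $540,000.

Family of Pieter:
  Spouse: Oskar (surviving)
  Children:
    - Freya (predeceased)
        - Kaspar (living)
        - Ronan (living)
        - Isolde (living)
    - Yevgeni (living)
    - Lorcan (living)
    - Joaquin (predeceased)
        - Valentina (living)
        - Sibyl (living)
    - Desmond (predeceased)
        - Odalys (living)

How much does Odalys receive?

Oskar takes one-half of $540,000 = $270,000. The remaining $270,000 passes to the descendants.
The descendants' portion ($270,000) is divided into 5 shares of $54,000: Yevgeni and Lorcan each take $54,000; Freya's $54,000 share passes to Freya's issue; Joaquin's $54,000 share passes to Joaquin's issue; Desmond's $54,000 share passes to Desmond's issue.
Freya's share ($54,000) is divided into 3 shares of $18,000: Kaspar, Ronan, and Isolde each take $18,000.
Joaquin's share ($54,000) is divided into 2 shares of $27,000: Valentina and Sibyl each take $27,000.
Desmond's share ($54,000) passes entirely to Odalys.

Odalys receives $54,000.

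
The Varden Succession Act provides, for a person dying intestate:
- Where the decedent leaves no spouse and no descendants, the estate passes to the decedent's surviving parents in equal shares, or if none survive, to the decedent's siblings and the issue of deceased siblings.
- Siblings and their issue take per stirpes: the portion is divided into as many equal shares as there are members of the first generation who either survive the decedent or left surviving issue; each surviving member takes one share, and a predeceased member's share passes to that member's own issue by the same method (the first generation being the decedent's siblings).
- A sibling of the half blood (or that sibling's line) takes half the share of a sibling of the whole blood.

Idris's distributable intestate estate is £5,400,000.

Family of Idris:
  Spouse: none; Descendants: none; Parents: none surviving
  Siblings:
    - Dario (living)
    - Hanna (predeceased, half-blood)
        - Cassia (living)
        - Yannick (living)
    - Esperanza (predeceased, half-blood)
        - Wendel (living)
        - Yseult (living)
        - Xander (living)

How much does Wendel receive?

The entire £5,400,000 passes to the siblings and their issue.
Counting each half-blood sibling's line as half a unit, there are 2 units in £5,400,000, so one unit is £2,700,000. Whole-blood lines (Dario) take £2,700,000 each; half-blood lines (Hanna and Esperanza) take £1,350,000 each.
Hanna's share (£1,350,000) is divided into 2 shares of £675,000: Cassia and Yannick each take £675,000.
Esperanza's share (£1,350,000) is divided into 3 shares of £450,000: Wendel, Yseult, and Xander each take £450,000.

Wendel receives £450,000.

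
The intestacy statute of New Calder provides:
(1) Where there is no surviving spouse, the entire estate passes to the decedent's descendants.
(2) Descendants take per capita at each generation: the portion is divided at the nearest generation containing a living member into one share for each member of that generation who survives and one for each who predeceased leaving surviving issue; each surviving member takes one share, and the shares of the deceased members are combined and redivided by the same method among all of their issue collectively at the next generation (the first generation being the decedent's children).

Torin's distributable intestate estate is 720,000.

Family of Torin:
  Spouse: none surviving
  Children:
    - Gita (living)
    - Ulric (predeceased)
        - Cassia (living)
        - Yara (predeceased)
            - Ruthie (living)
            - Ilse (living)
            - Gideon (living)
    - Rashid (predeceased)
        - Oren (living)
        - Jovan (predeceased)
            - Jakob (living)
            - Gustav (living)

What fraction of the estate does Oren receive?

Oren receives 1/6 of the estate.

The entire 720,000 passes to the descendants.
That amount (720,000) is divided at the children's generation into 3 shares of 240,000. Gita takes 240,000. The 2 shares of the deceased (Ulric and Rashid) are combined into a pool of 480,000.
That pool (480,000) is divided at the grandchildren's generation into 4 shares of 120,000. Cassia and Oren each take 120,000. The 2 shares of the deceased (Yara and Jovan) are combined into a pool of 240,000.
That pool (240,000) is divided at the great-grandchildren's generation equally among Ruthie, Ilse, Gideon, Jakob, and Gustav: 48,000 each.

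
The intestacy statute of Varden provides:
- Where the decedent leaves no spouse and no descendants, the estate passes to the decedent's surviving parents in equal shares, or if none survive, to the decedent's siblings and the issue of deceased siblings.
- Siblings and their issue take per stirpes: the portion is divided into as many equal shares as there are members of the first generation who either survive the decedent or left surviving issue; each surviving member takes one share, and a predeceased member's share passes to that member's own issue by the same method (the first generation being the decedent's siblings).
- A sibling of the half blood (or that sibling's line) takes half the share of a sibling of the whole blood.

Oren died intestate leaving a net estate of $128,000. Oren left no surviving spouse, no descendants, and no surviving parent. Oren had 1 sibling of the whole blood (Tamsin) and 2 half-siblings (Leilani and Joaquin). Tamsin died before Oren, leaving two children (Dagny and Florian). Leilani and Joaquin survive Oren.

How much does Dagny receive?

Dagny receives $32,000.

The entire $128,000 passes to the siblings and their issue.
Counting each half-blood sibling's line as half a unit, there are 2 units in $128,000, so one unit is $64,000. Whole-blood lines (Tamsin) take $64,000 each; half-blood lines (Leilani and Joaquin) take $32,000 each.
Tamsin's share ($64,000) is divided into 2 shares of $32,000: Dagny and Florian each take $32,000.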